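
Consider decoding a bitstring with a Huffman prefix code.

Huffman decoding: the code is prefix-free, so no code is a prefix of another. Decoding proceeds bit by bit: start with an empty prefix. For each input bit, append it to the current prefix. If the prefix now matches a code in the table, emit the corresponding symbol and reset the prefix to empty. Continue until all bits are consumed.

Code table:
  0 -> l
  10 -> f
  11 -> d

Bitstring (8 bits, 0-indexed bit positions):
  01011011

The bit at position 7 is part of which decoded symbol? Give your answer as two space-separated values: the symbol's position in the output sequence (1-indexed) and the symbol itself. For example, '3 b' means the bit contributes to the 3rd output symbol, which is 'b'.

Bit 0: prefix='0' -> emit 'l', reset
Bit 1: prefix='1' (no match yet)
Bit 2: prefix='10' -> emit 'f', reset
Bit 3: prefix='1' (no match yet)
Bit 4: prefix='11' -> emit 'd', reset
Bit 5: prefix='0' -> emit 'l', reset
Bit 6: prefix='1' (no match yet)
Bit 7: prefix='11' -> emit 'd', reset

Answer: 5 d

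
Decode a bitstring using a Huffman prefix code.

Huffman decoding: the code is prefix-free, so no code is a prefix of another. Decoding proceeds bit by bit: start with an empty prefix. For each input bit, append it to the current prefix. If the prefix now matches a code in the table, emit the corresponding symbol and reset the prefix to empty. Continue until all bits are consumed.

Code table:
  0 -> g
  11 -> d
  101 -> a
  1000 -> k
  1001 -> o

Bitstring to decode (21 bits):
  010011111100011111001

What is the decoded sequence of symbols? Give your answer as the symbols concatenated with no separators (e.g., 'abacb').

Answer: goddkddo

Derivation:
Bit 0: prefix='0' -> emit 'g', reset
Bit 1: prefix='1' (no match yet)
Bit 2: prefix='10' (no match yet)
Bit 3: prefix='100' (no match yet)
Bit 4: prefix='1001' -> emit 'o', reset
Bit 5: prefix='1' (no match yet)
Bit 6: prefix='11' -> emit 'd', reset
Bit 7: prefix='1' (no match yet)
Bit 8: prefix='11' -> emit 'd', reset
Bit 9: prefix='1' (no match yet)
Bit 10: prefix='10' (no match yet)
Bit 11: prefix='100' (no match yet)
Bit 12: prefix='1000' -> emit 'k', reset
Bit 13: prefix='1' (no match yet)
Bit 14: prefix='11' -> emit 'd', reset
Bit 15: prefix='1' (no match yet)
Bit 16: prefix='11' -> emit 'd', reset
Bit 17: prefix='1' (no match yet)
Bit 18: prefix='10' (no match yet)
Bit 19: prefix='100' (no match yet)
Bit 20: prefix='1001' -> emit 'o', reset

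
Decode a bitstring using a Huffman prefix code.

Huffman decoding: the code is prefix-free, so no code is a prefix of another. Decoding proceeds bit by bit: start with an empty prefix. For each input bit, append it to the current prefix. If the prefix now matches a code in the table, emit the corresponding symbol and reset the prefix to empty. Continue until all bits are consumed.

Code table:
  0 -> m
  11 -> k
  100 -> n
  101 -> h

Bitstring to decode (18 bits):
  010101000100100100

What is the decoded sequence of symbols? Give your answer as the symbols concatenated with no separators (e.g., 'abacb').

Bit 0: prefix='0' -> emit 'm', reset
Bit 1: prefix='1' (no match yet)
Bit 2: prefix='10' (no match yet)
Bit 3: prefix='101' -> emit 'h', reset
Bit 4: prefix='0' -> emit 'm', reset
Bit 5: prefix='1' (no match yet)
Bit 6: prefix='10' (no match yet)
Bit 7: prefix='100' -> emit 'n', reset
Bit 8: prefix='0' -> emit 'm', reset
Bit 9: prefix='1' (no match yet)
Bit 10: prefix='10' (no match yet)
Bit 11: prefix='100' -> emit 'n', reset
Bit 12: prefix='1' (no match yet)
Bit 13: prefix='10' (no match yet)
Bit 14: prefix='100' -> emit 'n', reset
Bit 15: prefix='1' (no match yet)
Bit 16: prefix='10' (no match yet)
Bit 17: prefix='100' -> emit 'n', reset

Answer: mhmnmnnn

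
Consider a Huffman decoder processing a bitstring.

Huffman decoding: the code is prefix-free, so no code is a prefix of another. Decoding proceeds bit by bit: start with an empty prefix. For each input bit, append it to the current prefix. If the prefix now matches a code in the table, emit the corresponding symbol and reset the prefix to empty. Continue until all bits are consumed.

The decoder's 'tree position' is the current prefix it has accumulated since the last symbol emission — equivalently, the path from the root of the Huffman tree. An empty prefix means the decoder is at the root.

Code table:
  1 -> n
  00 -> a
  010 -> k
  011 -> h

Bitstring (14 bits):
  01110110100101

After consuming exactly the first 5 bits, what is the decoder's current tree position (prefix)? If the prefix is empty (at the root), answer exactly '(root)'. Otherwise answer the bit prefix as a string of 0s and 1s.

Bit 0: prefix='0' (no match yet)
Bit 1: prefix='01' (no match yet)
Bit 2: prefix='011' -> emit 'h', reset
Bit 3: prefix='1' -> emit 'n', reset
Bit 4: prefix='0' (no match yet)

Answer: 0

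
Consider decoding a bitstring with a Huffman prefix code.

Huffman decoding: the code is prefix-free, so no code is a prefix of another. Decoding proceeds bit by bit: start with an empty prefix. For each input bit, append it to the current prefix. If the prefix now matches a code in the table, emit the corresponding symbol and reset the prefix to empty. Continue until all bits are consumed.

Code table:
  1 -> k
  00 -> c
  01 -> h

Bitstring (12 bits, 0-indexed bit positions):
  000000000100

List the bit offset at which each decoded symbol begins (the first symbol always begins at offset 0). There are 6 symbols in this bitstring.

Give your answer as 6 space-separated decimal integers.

Answer: 0 2 4 6 8 10

Derivation:
Bit 0: prefix='0' (no match yet)
Bit 1: prefix='00' -> emit 'c', reset
Bit 2: prefix='0' (no match yet)
Bit 3: prefix='00' -> emit 'c', reset
Bit 4: prefix='0' (no match yet)
Bit 5: prefix='00' -> emit 'c', reset
Bit 6: prefix='0' (no match yet)
Bit 7: prefix='00' -> emit 'c', reset
Bit 8: prefix='0' (no match yet)
Bit 9: prefix='01' -> emit 'h', reset
Bit 10: prefix='0' (no match yet)
Bit 11: prefix='00' -> emit 'c', reset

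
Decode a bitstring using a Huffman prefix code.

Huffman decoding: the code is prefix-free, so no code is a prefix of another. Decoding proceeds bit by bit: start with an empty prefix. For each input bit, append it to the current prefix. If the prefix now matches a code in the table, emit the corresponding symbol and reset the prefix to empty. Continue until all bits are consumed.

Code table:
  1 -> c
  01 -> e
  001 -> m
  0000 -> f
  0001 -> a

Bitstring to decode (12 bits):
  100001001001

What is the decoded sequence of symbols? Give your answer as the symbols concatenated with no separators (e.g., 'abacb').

Bit 0: prefix='1' -> emit 'c', reset
Bit 1: prefix='0' (no match yet)
Bit 2: prefix='00' (no match yet)
Bit 3: prefix='000' (no match yet)
Bit 4: prefix='0000' -> emit 'f', reset
Bit 5: prefix='1' -> emit 'c', reset
Bit 6: prefix='0' (no match yet)
Bit 7: prefix='00' (no match yet)
Bit 8: prefix='001' -> emit 'm', reset
Bit 9: prefix='0' (no match yet)
Bit 10: prefix='00' (no match yet)
Bit 11: prefix='001' -> emit 'm', reset

Answer: cfcmm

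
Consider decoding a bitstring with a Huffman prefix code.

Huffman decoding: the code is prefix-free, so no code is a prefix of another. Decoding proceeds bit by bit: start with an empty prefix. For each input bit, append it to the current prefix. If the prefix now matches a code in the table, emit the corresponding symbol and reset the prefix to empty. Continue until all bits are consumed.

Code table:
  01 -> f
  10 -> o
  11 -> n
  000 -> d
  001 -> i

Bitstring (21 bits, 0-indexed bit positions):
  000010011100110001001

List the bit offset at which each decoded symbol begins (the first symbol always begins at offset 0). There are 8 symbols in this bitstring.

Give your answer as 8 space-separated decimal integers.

Answer: 0 3 5 8 10 13 15 18

Derivation:
Bit 0: prefix='0' (no match yet)
Bit 1: prefix='00' (no match yet)
Bit 2: prefix='000' -> emit 'd', reset
Bit 3: prefix='0' (no match yet)
Bit 4: prefix='01' -> emit 'f', reset
Bit 5: prefix='0' (no match yet)
Bit 6: prefix='00' (no match yet)
Bit 7: prefix='001' -> emit 'i', reset
Bit 8: prefix='1' (no match yet)
Bit 9: prefix='11' -> emit 'n', reset
Bit 10: prefix='0' (no match yet)
Bit 11: prefix='00' (no match yet)
Bit 12: prefix='001' -> emit 'i', reset
Bit 13: prefix='1' (no match yet)
Bit 14: prefix='10' -> emit 'o', reset
Bit 15: prefix='0' (no match yet)
Bit 16: prefix='00' (no match yet)
Bit 17: prefix='001' -> emit 'i', reset
Bit 18: prefix='0' (no match yet)
Bit 19: prefix='00' (no match yet)
Bit 20: prefix='001' -> emit 'i', reset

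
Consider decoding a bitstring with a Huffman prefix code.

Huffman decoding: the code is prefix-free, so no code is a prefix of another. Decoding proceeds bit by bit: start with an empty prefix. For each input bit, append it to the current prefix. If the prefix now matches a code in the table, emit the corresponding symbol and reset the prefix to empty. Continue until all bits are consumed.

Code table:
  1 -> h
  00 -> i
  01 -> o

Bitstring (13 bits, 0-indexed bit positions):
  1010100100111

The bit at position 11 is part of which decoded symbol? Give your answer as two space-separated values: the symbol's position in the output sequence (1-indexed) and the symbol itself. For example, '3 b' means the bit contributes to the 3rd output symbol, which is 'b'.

Answer: 8 h

Derivation:
Bit 0: prefix='1' -> emit 'h', reset
Bit 1: prefix='0' (no match yet)
Bit 2: prefix='01' -> emit 'o', reset
Bit 3: prefix='0' (no match yet)
Bit 4: prefix='01' -> emit 'o', reset
Bit 5: prefix='0' (no match yet)
Bit 6: prefix='00' -> emit 'i', reset
Bit 7: prefix='1' -> emit 'h', reset
Bit 8: prefix='0' (no match yet)
Bit 9: prefix='00' -> emit 'i', reset
Bit 10: prefix='1' -> emit 'h', reset
Bit 11: prefix='1' -> emit 'h', reset
Bit 12: prefix='1' -> emit 'h', reset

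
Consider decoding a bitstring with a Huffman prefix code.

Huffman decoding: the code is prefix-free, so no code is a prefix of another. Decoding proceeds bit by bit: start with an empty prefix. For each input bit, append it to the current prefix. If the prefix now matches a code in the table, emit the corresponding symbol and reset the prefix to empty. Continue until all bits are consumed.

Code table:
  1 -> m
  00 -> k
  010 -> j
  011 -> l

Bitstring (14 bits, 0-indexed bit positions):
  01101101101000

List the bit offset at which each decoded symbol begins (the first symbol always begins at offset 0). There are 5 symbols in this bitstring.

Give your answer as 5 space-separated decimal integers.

Bit 0: prefix='0' (no match yet)
Bit 1: prefix='01' (no match yet)
Bit 2: prefix='011' -> emit 'l', reset
Bit 3: prefix='0' (no match yet)
Bit 4: prefix='01' (no match yet)
Bit 5: prefix='011' -> emit 'l', reset
Bit 6: prefix='0' (no match yet)
Bit 7: prefix='01' (no match yet)
Bit 8: prefix='011' -> emit 'l', reset
Bit 9: prefix='0' (no match yet)
Bit 10: prefix='01' (no match yet)
Bit 11: prefix='010' -> emit 'j', reset
Bit 12: prefix='0' (no match yet)
Bit 13: prefix='00' -> emit 'k', reset

Answer: 0 3 6 9 12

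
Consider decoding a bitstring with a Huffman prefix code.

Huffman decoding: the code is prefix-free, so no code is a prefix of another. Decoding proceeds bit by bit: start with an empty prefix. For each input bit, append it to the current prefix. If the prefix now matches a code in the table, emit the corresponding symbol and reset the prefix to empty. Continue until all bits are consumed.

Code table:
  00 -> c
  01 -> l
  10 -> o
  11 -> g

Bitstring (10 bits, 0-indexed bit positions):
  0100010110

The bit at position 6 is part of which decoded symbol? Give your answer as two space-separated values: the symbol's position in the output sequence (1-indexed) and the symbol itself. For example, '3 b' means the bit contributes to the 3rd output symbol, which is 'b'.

Bit 0: prefix='0' (no match yet)
Bit 1: prefix='01' -> emit 'l', reset
Bit 2: prefix='0' (no match yet)
Bit 3: prefix='00' -> emit 'c', reset
Bit 4: prefix='0' (no match yet)
Bit 5: prefix='01' -> emit 'l', reset
Bit 6: prefix='0' (no match yet)
Bit 7: prefix='01' -> emit 'l', reset
Bit 8: prefix='1' (no match yet)
Bit 9: prefix='10' -> emit 'o', reset

Answer: 4 l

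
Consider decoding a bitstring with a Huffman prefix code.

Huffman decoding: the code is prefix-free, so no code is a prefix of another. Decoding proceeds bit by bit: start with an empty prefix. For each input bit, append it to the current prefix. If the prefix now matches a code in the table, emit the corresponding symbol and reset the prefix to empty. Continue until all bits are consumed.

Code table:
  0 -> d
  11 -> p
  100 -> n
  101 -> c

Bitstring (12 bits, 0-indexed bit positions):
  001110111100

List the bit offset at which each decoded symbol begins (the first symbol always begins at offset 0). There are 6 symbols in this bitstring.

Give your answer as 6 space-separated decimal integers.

Bit 0: prefix='0' -> emit 'd', reset
Bit 1: prefix='0' -> emit 'd', reset
Bit 2: prefix='1' (no match yet)
Bit 3: prefix='11' -> emit 'p', reset
Bit 4: prefix='1' (no match yet)
Bit 5: prefix='10' (no match yet)
Bit 6: prefix='101' -> emit 'c', reset
Bit 7: prefix='1' (no match yet)
Bit 8: prefix='11' -> emit 'p', reset
Bit 9: prefix='1' (no match yet)
Bit 10: prefix='10' (no match yet)
Bit 11: prefix='100' -> emit 'n', reset

Answer: 0 1 2 4 7 9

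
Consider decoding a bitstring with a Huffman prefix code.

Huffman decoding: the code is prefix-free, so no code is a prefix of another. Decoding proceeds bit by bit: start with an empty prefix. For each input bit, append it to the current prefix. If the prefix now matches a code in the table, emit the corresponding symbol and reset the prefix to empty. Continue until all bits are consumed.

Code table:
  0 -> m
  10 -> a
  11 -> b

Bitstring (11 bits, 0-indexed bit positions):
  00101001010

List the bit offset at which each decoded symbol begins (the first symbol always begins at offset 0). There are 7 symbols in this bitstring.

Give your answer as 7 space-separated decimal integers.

Answer: 0 1 2 4 6 7 9

Derivation:
Bit 0: prefix='0' -> emit 'm', reset
Bit 1: prefix='0' -> emit 'm', reset
Bit 2: prefix='1' (no match yet)
Bit 3: prefix='10' -> emit 'a', reset
Bit 4: prefix='1' (no match yet)
Bit 5: prefix='10' -> emit 'a', reset
Bit 6: prefix='0' -> emit 'm', reset
Bit 7: prefix='1' (no match yet)
Bit 8: prefix='10' -> emit 'a', reset
Bit 9: prefix='1' (no match yet)
Bit 10: prefix='10' -> emit 'a', reset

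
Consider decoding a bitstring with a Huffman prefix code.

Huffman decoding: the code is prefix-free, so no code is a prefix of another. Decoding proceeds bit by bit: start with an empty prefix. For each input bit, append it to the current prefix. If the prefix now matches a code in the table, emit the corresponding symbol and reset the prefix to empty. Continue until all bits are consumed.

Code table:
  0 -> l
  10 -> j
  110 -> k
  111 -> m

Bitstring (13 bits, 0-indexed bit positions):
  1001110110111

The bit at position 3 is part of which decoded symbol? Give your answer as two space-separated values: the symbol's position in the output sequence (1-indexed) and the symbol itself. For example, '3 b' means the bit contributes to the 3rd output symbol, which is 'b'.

Bit 0: prefix='1' (no match yet)
Bit 1: prefix='10' -> emit 'j', reset
Bit 2: prefix='0' -> emit 'l', reset
Bit 3: prefix='1' (no match yet)
Bit 4: prefix='11' (no match yet)
Bit 5: prefix='111' -> emit 'm', reset
Bit 6: prefix='0' -> emit 'l', reset
Bit 7: prefix='1' (no match yet)

Answer: 3 m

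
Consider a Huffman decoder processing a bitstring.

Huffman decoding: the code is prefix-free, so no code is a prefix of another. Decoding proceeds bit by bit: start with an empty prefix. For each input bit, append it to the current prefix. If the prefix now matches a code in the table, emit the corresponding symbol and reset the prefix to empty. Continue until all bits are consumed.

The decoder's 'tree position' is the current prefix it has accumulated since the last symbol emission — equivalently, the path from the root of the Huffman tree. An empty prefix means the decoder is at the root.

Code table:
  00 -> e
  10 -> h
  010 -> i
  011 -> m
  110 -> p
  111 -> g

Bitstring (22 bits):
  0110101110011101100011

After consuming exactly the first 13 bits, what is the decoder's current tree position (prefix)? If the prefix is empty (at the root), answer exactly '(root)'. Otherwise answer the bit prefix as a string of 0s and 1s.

Bit 0: prefix='0' (no match yet)
Bit 1: prefix='01' (no match yet)
Bit 2: prefix='011' -> emit 'm', reset
Bit 3: prefix='0' (no match yet)
Bit 4: prefix='01' (no match yet)
Bit 5: prefix='010' -> emit 'i', reset
Bit 6: prefix='1' (no match yet)
Bit 7: prefix='11' (no match yet)
Bit 8: prefix='111' -> emit 'g', reset
Bit 9: prefix='0' (no match yet)
Bit 10: prefix='00' -> emit 'e', reset
Bit 11: prefix='1' (no match yet)
Bit 12: prefix='11' (no match yet)

Answer: 11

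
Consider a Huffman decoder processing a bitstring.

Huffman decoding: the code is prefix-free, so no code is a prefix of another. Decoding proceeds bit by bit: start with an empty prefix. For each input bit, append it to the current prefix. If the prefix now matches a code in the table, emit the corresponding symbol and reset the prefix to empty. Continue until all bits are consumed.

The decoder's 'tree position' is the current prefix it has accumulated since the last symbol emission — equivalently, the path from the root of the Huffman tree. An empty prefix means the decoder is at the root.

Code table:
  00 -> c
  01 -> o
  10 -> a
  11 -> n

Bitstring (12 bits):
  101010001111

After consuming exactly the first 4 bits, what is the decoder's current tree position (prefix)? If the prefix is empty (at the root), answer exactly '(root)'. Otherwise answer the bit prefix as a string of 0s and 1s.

Bit 0: prefix='1' (no match yet)
Bit 1: prefix='10' -> emit 'a', reset
Bit 2: prefix='1' (no match yet)
Bit 3: prefix='10' -> emit 'a', reset

Answer: (root)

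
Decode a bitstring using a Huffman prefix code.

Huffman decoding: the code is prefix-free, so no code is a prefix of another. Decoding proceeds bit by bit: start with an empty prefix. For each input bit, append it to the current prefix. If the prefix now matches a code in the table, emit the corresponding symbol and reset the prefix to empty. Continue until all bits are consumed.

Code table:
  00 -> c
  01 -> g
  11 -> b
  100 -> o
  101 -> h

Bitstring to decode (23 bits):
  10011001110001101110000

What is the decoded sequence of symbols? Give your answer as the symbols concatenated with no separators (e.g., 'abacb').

Bit 0: prefix='1' (no match yet)
Bit 1: prefix='10' (no match yet)
Bit 2: prefix='100' -> emit 'o', reset
Bit 3: prefix='1' (no match yet)
Bit 4: prefix='11' -> emit 'b', reset
Bit 5: prefix='0' (no match yet)
Bit 6: prefix='00' -> emit 'c', reset
Bit 7: prefix='1' (no match yet)
Bit 8: prefix='11' -> emit 'b', reset
Bit 9: prefix='1' (no match yet)
Bit 10: prefix='10' (no match yet)
Bit 11: prefix='100' -> emit 'o', reset
Bit 12: prefix='0' (no match yet)
Bit 13: prefix='01' -> emit 'g', reset
Bit 14: prefix='1' (no match yet)
Bit 15: prefix='10' (no match yet)
Bit 16: prefix='101' -> emit 'h', reset
Bit 17: prefix='1' (no match yet)
Bit 18: prefix='11' -> emit 'b', reset
Bit 19: prefix='0' (no match yet)
Bit 20: prefix='00' -> emit 'c', reset
Bit 21: prefix='0' (no match yet)
Bit 22: prefix='00' -> emit 'c', reset

Answer: obcboghbcc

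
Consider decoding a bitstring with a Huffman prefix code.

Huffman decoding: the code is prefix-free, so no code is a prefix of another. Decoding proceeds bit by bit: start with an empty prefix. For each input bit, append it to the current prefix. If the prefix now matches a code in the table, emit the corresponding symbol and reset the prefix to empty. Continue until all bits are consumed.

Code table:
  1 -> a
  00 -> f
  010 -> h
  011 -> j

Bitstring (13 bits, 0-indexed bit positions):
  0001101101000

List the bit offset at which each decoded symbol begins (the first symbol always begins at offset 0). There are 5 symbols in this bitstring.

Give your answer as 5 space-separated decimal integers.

Answer: 0 2 5 8 11

Derivation:
Bit 0: prefix='0' (no match yet)
Bit 1: prefix='00' -> emit 'f', reset
Bit 2: prefix='0' (no match yet)
Bit 3: prefix='01' (no match yet)
Bit 4: prefix='011' -> emit 'j', reset
Bit 5: prefix='0' (no match yet)
Bit 6: prefix='01' (no match yet)
Bit 7: prefix='011' -> emit 'j', reset
Bit 8: prefix='0' (no match yet)
Bit 9: prefix='01' (no match yet)
Bit 10: prefix='010' -> emit 'h', reset
Bit 11: prefix='0' (no match yet)
Bit 12: prefix='00' -> emit 'f', reset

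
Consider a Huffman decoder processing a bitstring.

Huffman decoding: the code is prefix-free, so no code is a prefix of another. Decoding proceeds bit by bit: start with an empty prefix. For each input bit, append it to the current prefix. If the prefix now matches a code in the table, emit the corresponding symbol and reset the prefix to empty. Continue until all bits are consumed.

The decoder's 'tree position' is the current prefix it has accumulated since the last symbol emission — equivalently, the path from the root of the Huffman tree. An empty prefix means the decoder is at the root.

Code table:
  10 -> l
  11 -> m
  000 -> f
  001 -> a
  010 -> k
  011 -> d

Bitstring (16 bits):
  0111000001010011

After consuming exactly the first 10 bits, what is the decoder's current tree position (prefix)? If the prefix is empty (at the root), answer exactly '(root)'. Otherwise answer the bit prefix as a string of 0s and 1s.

Bit 0: prefix='0' (no match yet)
Bit 1: prefix='01' (no match yet)
Bit 2: prefix='011' -> emit 'd', reset
Bit 3: prefix='1' (no match yet)
Bit 4: prefix='10' -> emit 'l', reset
Bit 5: prefix='0' (no match yet)
Bit 6: prefix='00' (no match yet)
Bit 7: prefix='000' -> emit 'f', reset
Bit 8: prefix='0' (no match yet)
Bit 9: prefix='01' (no match yet)

Answer: 01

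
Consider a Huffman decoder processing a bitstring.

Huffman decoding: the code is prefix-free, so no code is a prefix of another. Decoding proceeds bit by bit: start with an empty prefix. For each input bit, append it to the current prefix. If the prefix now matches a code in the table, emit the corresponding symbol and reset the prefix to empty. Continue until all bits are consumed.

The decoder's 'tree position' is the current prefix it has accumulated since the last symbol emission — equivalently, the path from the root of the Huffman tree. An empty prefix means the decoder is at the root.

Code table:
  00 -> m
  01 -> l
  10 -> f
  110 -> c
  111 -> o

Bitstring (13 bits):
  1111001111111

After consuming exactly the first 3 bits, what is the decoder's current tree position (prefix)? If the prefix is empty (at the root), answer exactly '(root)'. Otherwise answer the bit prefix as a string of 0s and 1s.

Bit 0: prefix='1' (no match yet)
Bit 1: prefix='11' (no match yet)
Bit 2: prefix='111' -> emit 'o', reset

Answer: (root)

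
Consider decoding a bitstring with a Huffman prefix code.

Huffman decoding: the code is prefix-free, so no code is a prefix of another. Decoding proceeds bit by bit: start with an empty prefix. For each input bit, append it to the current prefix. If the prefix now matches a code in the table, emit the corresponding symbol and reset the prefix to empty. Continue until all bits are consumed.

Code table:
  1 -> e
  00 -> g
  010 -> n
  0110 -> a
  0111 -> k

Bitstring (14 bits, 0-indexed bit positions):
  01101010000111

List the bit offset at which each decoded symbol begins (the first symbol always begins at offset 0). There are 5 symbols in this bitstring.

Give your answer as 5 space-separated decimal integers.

Bit 0: prefix='0' (no match yet)
Bit 1: prefix='01' (no match yet)
Bit 2: prefix='011' (no match yet)
Bit 3: prefix='0110' -> emit 'a', reset
Bit 4: prefix='1' -> emit 'e', reset
Bit 5: prefix='0' (no match yet)
Bit 6: prefix='01' (no match yet)
Bit 7: prefix='010' -> emit 'n', reset
Bit 8: prefix='0' (no match yet)
Bit 9: prefix='00' -> emit 'g', reset
Bit 10: prefix='0' (no match yet)
Bit 11: prefix='01' (no match yet)
Bit 12: prefix='011' (no match yet)
Bit 13: prefix='0111' -> emit 'k', reset

Answer: 0 4 5 8 10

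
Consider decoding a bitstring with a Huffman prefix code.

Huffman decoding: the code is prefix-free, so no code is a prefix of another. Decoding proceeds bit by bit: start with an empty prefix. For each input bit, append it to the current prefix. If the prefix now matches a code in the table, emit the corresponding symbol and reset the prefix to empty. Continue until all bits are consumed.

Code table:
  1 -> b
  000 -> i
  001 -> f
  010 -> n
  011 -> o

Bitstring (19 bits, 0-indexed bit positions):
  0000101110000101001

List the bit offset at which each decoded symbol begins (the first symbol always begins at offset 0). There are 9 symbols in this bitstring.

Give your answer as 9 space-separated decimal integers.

Answer: 0 3 6 7 8 9 12 15 16

Derivation:
Bit 0: prefix='0' (no match yet)
Bit 1: prefix='00' (no match yet)
Bit 2: prefix='000' -> emit 'i', reset
Bit 3: prefix='0' (no match yet)
Bit 4: prefix='01' (no match yet)
Bit 5: prefix='010' -> emit 'n', reset
Bit 6: prefix='1' -> emit 'b', reset
Bit 7: prefix='1' -> emit 'b', reset
Bit 8: prefix='1' -> emit 'b', reset
Bit 9: prefix='0' (no match yet)
Bit 10: prefix='00' (no match yet)
Bit 11: prefix='000' -> emit 'i', reset
Bit 12: prefix='0' (no match yet)
Bit 13: prefix='01' (no match yet)
Bit 14: prefix='010' -> emit 'n', reset
Bit 15: prefix='1' -> emit 'b', reset
Bit 16: prefix='0' (no match yet)
Bit 17: prefix='00' (no match yet)
Bit 18: prefix='001' -> emit 'f', reset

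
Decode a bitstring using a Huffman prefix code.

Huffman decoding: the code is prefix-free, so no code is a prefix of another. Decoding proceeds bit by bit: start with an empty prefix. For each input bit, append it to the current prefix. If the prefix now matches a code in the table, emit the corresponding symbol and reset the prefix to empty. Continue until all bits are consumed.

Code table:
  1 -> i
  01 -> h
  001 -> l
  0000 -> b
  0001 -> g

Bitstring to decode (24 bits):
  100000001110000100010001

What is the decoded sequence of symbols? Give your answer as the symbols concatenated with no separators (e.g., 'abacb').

Answer: ibgiibigg

Derivation:
Bit 0: prefix='1' -> emit 'i', reset
Bit 1: prefix='0' (no match yet)
Bit 2: prefix='00' (no match yet)
Bit 3: prefix='000' (no match yet)
Bit 4: prefix='0000' -> emit 'b', reset
Bit 5: prefix='0' (no match yet)
Bit 6: prefix='00' (no match yet)
Bit 7: prefix='000' (no match yet)
Bit 8: prefix='0001' -> emit 'g', reset
Bit 9: prefix='1' -> emit 'i', reset
Bit 10: prefix='1' -> emit 'i', reset
Bit 11: prefix='0' (no match yet)
Bit 12: prefix='00' (no match yet)
Bit 13: prefix='000' (no match yet)
Bit 14: prefix='0000' -> emit 'b', reset
Bit 15: prefix='1' -> emit 'i', reset
Bit 16: prefix='0' (no match yet)
Bit 17: prefix='00' (no match yet)
Bit 18: prefix='000' (no match yet)
Bit 19: prefix='0001' -> emit 'g', reset
Bit 20: prefix='0' (no match yet)
Bit 21: prefix='00' (no match yet)
Bit 22: prefix='000' (no match yet)
Bit 23: prefix='0001' -> emit 'g', reset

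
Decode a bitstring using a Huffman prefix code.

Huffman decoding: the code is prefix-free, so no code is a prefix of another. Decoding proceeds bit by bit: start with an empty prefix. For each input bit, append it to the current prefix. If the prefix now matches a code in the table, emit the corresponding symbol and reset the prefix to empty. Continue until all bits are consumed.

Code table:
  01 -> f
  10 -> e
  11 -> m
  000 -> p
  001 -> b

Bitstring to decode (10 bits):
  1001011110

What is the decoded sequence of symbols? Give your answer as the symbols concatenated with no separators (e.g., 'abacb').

Answer: effme

Derivation:
Bit 0: prefix='1' (no match yet)
Bit 1: prefix='10' -> emit 'e', reset
Bit 2: prefix='0' (no match yet)
Bit 3: prefix='01' -> emit 'f', reset
Bit 4: prefix='0' (no match yet)
Bit 5: prefix='01' -> emit 'f', reset
Bit 6: prefix='1' (no match yet)
Bit 7: prefix='11' -> emit 'm', reset
Bit 8: prefix='1' (no match yet)
Bit 9: prefix='10' -> emit 'e', reset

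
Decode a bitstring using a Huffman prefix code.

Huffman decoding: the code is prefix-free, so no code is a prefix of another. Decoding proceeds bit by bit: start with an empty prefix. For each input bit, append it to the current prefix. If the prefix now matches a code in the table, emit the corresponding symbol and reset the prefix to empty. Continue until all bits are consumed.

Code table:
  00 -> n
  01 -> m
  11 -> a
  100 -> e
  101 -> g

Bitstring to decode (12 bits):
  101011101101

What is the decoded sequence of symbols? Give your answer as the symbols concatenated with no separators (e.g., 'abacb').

Bit 0: prefix='1' (no match yet)
Bit 1: prefix='10' (no match yet)
Bit 2: prefix='101' -> emit 'g', reset
Bit 3: prefix='0' (no match yet)
Bit 4: prefix='01' -> emit 'm', reset
Bit 5: prefix='1' (no match yet)
Bit 6: prefix='11' -> emit 'a', reset
Bit 7: prefix='0' (no match yet)
Bit 8: prefix='01' -> emit 'm', reset
Bit 9: prefix='1' (no match yet)
Bit 10: prefix='10' (no match yet)
Bit 11: prefix='101' -> emit 'g', reset

Answer: gmamg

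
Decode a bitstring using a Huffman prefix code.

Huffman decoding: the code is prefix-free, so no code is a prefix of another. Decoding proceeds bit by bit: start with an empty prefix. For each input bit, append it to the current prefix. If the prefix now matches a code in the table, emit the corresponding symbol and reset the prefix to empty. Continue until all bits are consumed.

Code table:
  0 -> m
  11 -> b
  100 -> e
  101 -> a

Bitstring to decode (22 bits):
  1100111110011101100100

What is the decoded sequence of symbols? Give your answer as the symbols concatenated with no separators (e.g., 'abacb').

Bit 0: prefix='1' (no match yet)
Bit 1: prefix='11' -> emit 'b', reset
Bit 2: prefix='0' -> emit 'm', reset
Bit 3: prefix='0' -> emit 'm', reset
Bit 4: prefix='1' (no match yet)
Bit 5: prefix='11' -> emit 'b', reset
Bit 6: prefix='1' (no match yet)
Bit 7: prefix='11' -> emit 'b', reset
Bit 8: prefix='1' (no match yet)
Bit 9: prefix='10' (no match yet)
Bit 10: prefix='100' -> emit 'e', reset
Bit 11: prefix='1' (no match yet)
Bit 12: prefix='11' -> emit 'b', reset
Bit 13: prefix='1' (no match yet)
Bit 14: prefix='10' (no match yet)
Bit 15: prefix='101' -> emit 'a', reset
Bit 16: prefix='1' (no match yet)
Bit 17: prefix='10' (no match yet)
Bit 18: prefix='100' -> emit 'e', reset
Bit 19: prefix='1' (no match yet)
Bit 20: prefix='10' (no match yet)
Bit 21: prefix='100' -> emit 'e', reset

Answer: bmmbbebaee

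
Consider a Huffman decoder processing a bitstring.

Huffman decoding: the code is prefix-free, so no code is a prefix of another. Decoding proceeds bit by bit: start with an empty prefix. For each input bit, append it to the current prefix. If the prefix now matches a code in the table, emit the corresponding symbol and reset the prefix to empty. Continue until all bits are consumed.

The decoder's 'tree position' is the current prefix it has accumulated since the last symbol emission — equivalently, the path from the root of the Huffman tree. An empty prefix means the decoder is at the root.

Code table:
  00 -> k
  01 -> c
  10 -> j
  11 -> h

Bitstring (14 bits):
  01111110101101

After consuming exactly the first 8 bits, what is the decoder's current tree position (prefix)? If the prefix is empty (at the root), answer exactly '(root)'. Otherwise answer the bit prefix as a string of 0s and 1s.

Answer: (root)

Derivation:
Bit 0: prefix='0' (no match yet)
Bit 1: prefix='01' -> emit 'c', reset
Bit 2: prefix='1' (no match yet)
Bit 3: prefix='11' -> emit 'h', reset
Bit 4: prefix='1' (no match yet)
Bit 5: prefix='11' -> emit 'h', reset
Bit 6: prefix='1' (no match yet)
Bit 7: prefix='10' -> emit 'j', reset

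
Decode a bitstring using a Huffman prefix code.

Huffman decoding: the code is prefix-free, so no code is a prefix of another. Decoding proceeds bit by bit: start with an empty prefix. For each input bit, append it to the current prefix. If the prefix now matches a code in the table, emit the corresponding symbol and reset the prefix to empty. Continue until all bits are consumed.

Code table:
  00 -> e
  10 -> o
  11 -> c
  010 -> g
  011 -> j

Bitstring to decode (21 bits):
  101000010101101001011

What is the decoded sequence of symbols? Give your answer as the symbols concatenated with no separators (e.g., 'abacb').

Bit 0: prefix='1' (no match yet)
Bit 1: prefix='10' -> emit 'o', reset
Bit 2: prefix='1' (no match yet)
Bit 3: prefix='10' -> emit 'o', reset
Bit 4: prefix='0' (no match yet)
Bit 5: prefix='00' -> emit 'e', reset
Bit 6: prefix='0' (no match yet)
Bit 7: prefix='01' (no match yet)
Bit 8: prefix='010' -> emit 'g', reset
Bit 9: prefix='1' (no match yet)
Bit 10: prefix='10' -> emit 'o', reset
Bit 11: prefix='1' (no match yet)
Bit 12: prefix='11' -> emit 'c', reset
Bit 13: prefix='0' (no match yet)
Bit 14: prefix='01' (no match yet)
Bit 15: prefix='010' -> emit 'g', reset
Bit 16: prefix='0' (no match yet)
Bit 17: prefix='01' (no match yet)
Bit 18: prefix='010' -> emit 'g', reset
Bit 19: prefix='1' (no match yet)
Bit 20: prefix='11' -> emit 'c', reset

Answer: ooegocggc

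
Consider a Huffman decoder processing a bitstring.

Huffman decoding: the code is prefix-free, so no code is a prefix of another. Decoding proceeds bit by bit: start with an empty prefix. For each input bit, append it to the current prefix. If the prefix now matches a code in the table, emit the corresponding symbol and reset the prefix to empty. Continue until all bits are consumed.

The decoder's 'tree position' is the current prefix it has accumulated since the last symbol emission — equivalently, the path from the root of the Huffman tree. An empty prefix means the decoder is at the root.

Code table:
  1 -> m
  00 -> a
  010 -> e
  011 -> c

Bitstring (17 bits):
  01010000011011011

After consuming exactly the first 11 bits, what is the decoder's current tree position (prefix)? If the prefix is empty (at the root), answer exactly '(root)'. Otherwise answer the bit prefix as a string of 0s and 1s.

Answer: (root)

Derivation:
Bit 0: prefix='0' (no match yet)
Bit 1: prefix='01' (no match yet)
Bit 2: prefix='010' -> emit 'e', reset
Bit 3: prefix='1' -> emit 'm', reset
Bit 4: prefix='0' (no match yet)
Bit 5: prefix='00' -> emit 'a', reset
Bit 6: prefix='0' (no match yet)
Bit 7: prefix='00' -> emit 'a', reset
Bit 8: prefix='0' (no match yet)
Bit 9: prefix='01' (no match yet)
Bit 10: prefix='011' -> emit 'c', reset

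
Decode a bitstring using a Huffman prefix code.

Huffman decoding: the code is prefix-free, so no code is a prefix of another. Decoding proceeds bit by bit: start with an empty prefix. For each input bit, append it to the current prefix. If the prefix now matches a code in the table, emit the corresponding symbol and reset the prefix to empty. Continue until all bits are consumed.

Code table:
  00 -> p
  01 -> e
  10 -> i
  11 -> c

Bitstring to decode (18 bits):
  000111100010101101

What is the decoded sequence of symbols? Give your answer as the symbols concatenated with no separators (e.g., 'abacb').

Bit 0: prefix='0' (no match yet)
Bit 1: prefix='00' -> emit 'p', reset
Bit 2: prefix='0' (no match yet)
Bit 3: prefix='01' -> emit 'e', reset
Bit 4: prefix='1' (no match yet)
Bit 5: prefix='11' -> emit 'c', reset
Bit 6: prefix='1' (no match yet)
Bit 7: prefix='10' -> emit 'i', reset
Bit 8: prefix='0' (no match yet)
Bit 9: prefix='00' -> emit 'p', reset
Bit 10: prefix='1' (no match yet)
Bit 11: prefix='10' -> emit 'i', reset
Bit 12: prefix='1' (no match yet)
Bit 13: prefix='10' -> emit 'i', reset
Bit 14: prefix='1' (no match yet)
Bit 15: prefix='11' -> emit 'c', reset
Bit 16: prefix='0' (no match yet)
Bit 17: prefix='01' -> emit 'e', reset

Answer: pecipiice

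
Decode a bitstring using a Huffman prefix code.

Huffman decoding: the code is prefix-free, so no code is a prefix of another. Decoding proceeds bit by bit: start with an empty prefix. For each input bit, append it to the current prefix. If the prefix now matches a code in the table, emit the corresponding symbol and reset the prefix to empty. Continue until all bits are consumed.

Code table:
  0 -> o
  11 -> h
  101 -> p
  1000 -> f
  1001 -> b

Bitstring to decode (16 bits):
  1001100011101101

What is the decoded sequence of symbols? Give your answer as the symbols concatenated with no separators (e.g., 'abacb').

Answer: bfhpp

Derivation:
Bit 0: prefix='1' (no match yet)
Bit 1: prefix='10' (no match yet)
Bit 2: prefix='100' (no match yet)
Bit 3: prefix='1001' -> emit 'b', reset
Bit 4: prefix='1' (no match yet)
Bit 5: prefix='10' (no match yet)
Bit 6: prefix='100' (no match yet)
Bit 7: prefix='1000' -> emit 'f', reset
Bit 8: prefix='1' (no match yet)
Bit 9: prefix='11' -> emit 'h', reset
Bit 10: prefix='1' (no match yet)
Bit 11: prefix='10' (no match yet)
Bit 12: prefix='101' -> emit 'p', reset
Bit 13: prefix='1' (no match yet)
Bit 14: prefix='10' (no match yet)
Bit 15: prefix='101' -> emit 'p', reset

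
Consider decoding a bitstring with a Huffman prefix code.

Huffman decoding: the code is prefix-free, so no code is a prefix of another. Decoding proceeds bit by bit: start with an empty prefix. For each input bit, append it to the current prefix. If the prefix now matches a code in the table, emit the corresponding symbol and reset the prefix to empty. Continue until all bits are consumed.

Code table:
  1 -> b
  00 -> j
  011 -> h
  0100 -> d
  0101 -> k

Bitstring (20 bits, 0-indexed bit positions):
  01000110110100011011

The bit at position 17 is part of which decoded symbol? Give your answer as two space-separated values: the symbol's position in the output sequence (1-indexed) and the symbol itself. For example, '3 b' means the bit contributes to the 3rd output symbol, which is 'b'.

Answer: 6 h

Derivation:
Bit 0: prefix='0' (no match yet)
Bit 1: prefix='01' (no match yet)
Bit 2: prefix='010' (no match yet)
Bit 3: prefix='0100' -> emit 'd', reset
Bit 4: prefix='0' (no match yet)
Bit 5: prefix='01' (no match yet)
Bit 6: prefix='011' -> emit 'h', reset
Bit 7: prefix='0' (no match yet)
Bit 8: prefix='01' (no match yet)
Bit 9: prefix='011' -> emit 'h', reset
Bit 10: prefix='0' (no match yet)
Bit 11: prefix='01' (no match yet)
Bit 12: prefix='010' (no match yet)
Bit 13: prefix='0100' -> emit 'd', reset
Bit 14: prefix='0' (no match yet)
Bit 15: prefix='01' (no match yet)
Bit 16: prefix='011' -> emit 'h', reset
Bit 17: prefix='0' (no match yet)
Bit 18: prefix='01' (no match yet)
Bit 19: prefix='011' -> emit 'h', reset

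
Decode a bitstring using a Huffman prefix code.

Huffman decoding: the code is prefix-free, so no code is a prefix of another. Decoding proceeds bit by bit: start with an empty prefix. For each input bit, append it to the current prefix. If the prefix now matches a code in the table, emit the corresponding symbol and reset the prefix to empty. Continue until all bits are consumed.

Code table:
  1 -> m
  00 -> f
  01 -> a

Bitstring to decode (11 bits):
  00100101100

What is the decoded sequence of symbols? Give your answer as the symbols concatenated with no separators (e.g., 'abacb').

Bit 0: prefix='0' (no match yet)
Bit 1: prefix='00' -> emit 'f', reset
Bit 2: prefix='1' -> emit 'm', reset
Bit 3: prefix='0' (no match yet)
Bit 4: prefix='00' -> emit 'f', reset
Bit 5: prefix='1' -> emit 'm', reset
Bit 6: prefix='0' (no match yet)
Bit 7: prefix='01' -> emit 'a', reset
Bit 8: prefix='1' -> emit 'm', reset
Bit 9: prefix='0' (no match yet)
Bit 10: prefix='00' -> emit 'f', reset

Answer: fmfmamf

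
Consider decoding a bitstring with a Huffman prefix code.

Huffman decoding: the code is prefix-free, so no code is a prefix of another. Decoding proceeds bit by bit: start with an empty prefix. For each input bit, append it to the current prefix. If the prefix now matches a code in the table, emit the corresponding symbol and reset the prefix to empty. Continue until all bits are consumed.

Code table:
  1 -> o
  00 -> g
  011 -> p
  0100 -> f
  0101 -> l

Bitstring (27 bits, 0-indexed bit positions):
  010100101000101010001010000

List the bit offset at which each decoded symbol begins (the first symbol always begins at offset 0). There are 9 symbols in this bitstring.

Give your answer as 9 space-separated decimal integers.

Bit 0: prefix='0' (no match yet)
Bit 1: prefix='01' (no match yet)
Bit 2: prefix='010' (no match yet)
Bit 3: prefix='0101' -> emit 'l', reset
Bit 4: prefix='0' (no match yet)
Bit 5: prefix='00' -> emit 'g', reset
Bit 6: prefix='1' -> emit 'o', reset
Bit 7: prefix='0' (no match yet)
Bit 8: prefix='01' (no match yet)
Bit 9: prefix='010' (no match yet)
Bit 10: prefix='0100' -> emit 'f', reset
Bit 11: prefix='0' (no match yet)
Bit 12: prefix='01' (no match yet)
Bit 13: prefix='010' (no match yet)
Bit 14: prefix='0101' -> emit 'l', reset
Bit 15: prefix='0' (no match yet)
Bit 16: prefix='01' (no match yet)
Bit 17: prefix='010' (no match yet)
Bit 18: prefix='0100' -> emit 'f', reset
Bit 19: prefix='0' (no match yet)
Bit 20: prefix='01' (no match yet)
Bit 21: prefix='010' (no match yet)
Bit 22: prefix='0101' -> emit 'l', reset
Bit 23: prefix='0' (no match yet)
Bit 24: prefix='00' -> emit 'g', reset
Bit 25: prefix='0' (no match yet)
Bit 26: prefix='00' -> emit 'g', reset

Answer: 0 4 6 7 11 15 19 23 25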